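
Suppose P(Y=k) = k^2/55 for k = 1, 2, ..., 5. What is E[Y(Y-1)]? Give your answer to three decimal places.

13.709

E[Y(Y-1)] = Σ y(y-1)·P(Y=y)
 = 0·1/55 + 2·4/55 + 6·9/55 + 12·16/55 + 20·5/11
 = 0 + 8/55 + 54/55 + 192/55 + 100/11
 = 754/55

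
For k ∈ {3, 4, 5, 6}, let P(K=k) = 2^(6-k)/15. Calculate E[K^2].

14.8

E[K^2] = Σ k^2·P(K=k)
 = 9·8/15 + 16·4/15 + 25·2/15 + 36·1/15
 = 24/5 + 64/15 + 10/3 + 12/5
 = 74/5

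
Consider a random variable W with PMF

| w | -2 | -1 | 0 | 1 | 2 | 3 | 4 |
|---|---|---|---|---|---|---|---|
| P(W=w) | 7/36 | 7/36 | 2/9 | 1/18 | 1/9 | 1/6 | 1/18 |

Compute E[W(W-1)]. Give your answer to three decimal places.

E[W(W-1)] = Σ w(w-1)·P(W=w)
 = 6·7/36 + 2·7/36 + 0·2/9 + 0·1/18 + 2·1/9 + 6·1/6 + 12·1/18
 = 7/6 + 7/18 + 0 + 0 + 2/9 + 1 + 2/3
 = 31/9

3.444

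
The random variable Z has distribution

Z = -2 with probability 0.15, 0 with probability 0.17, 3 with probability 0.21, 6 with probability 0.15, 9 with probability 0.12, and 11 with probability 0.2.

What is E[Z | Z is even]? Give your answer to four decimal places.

1.2766

P(Z is even) = 0.15 + 0.17 + 0.15 = 0.47.
E[Z | Z is even] = [(-2)·0.15 + 0·0.17 + 6·0.15] / 0.47
 = 0.6 / 0.47
 = 60/47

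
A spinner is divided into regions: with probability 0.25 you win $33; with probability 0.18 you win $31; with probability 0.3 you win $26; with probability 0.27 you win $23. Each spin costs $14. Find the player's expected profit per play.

13.84

E[payout] = 33·0.25 + 31·0.18 + 26·0.3 + 23·0.27
 = 8.25 + 5.58 + 7.8 + 6.21
 = 27.84
Net = 27.84 - 14 = 13.84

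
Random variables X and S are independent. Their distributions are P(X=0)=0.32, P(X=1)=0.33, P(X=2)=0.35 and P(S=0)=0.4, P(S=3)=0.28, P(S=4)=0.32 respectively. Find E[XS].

2.1836

E[XS] = Σ_x Σ_s xs · P(X=x)P(S=s)
 = 0·0.128 + 0·0.0896 + 0·0.1024 + 0·0.132 + 3·0.0924 + 4·0.1056 + 0·0.14 + 6·0.098 + 8·0.112
 = 0 + 0 + 0 + 0 + 0.2772 + 0.4224 + 0 + 0.588 + 0.896
 = 2.1836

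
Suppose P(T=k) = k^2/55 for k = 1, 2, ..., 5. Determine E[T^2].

17.8

E[T^2] = Σ t^2·P(T=t)
 = 1·1/55 + 4·4/55 + 9·9/55 + 16·16/55 + 25·5/11
 = 1/55 + 16/55 + 81/55 + 256/55 + 125/11
 = 89/5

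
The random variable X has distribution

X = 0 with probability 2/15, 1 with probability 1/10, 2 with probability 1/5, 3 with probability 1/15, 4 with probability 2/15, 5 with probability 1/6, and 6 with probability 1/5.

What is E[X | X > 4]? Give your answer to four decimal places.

5.5455

P(X > 4) = 1/6 + 1/5 = 11/30.
E[X | X > 4] = [5·1/6 + 6·1/5] / (11/30)
 = 61/30 / (11/30)
 = 61/11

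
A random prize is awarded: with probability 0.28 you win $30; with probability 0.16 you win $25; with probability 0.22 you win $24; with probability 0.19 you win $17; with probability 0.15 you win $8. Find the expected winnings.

E[payout] = 30·0.28 + 25·0.16 + 24·0.22 + 17·0.19 + 8·0.15
 = 8.4 + 4 + 5.28 + 3.23 + 1.2
 = 22.11

22.11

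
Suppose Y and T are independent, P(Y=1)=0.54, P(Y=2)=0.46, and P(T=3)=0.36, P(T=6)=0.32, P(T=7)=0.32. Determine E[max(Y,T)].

5.24

E[max(Y,T)] = Σ_y Σ_t max(y,t) · P(Y=y)P(T=t)
 = 3·0.1944 + 6·0.1728 + 7·0.1728 + 3·0.1656 + 6·0.1472 + 7·0.1472
 = 0.5832 + 1.0368 + 1.2096 + 0.4968 + 0.8832 + 1.0304
 = 5.24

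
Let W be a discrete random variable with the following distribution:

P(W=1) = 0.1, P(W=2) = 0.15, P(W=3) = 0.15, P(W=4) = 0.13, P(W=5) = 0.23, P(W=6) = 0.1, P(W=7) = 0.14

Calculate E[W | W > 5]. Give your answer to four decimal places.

P(W > 5) = 0.1 + 0.14 = 0.24.
E[W | W > 5] = [6·0.1 + 7·0.14] / 0.24
 = 1.58 / 0.24
 = 79/12

6.5833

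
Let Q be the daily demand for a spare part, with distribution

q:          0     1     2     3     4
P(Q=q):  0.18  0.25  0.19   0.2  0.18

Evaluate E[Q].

1.95

E[Q] = Σ q·P(Q=q)
 = 0·0.18 + 1·0.25 + 2·0.19 + 3·0.2 + 4·0.18
 = 0 + 0.25 + 0.38 + 0.6 + 0.72
 = 1.95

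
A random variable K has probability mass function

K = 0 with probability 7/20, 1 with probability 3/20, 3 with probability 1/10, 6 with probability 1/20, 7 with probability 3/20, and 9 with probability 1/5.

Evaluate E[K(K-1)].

22.8

E[K(K-1)] = Σ k(k-1)·P(K=k)
 = 0·7/20 + 0·3/20 + 6·1/10 + 30·1/20 + 42·3/20 + 72·1/5
 = 0 + 0 + 3/5 + 3/2 + 63/10 + 72/5
 = 114/5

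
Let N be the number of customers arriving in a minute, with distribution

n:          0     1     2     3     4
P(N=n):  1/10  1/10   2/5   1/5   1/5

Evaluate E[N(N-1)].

E[N(N-1)] = Σ n(n-1)·P(N=n)
 = 0·1/10 + 0·1/10 + 2·2/5 + 6·1/5 + 12·1/5
 = 0 + 0 + 4/5 + 6/5 + 12/5
 = 22/5

4.4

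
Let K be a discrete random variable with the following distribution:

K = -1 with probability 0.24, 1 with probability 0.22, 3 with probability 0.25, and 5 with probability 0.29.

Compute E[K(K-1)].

7.78

E[K(K-1)] = Σ k(k-1)·P(K=k)
 = 2·0.24 + 0·0.22 + 6·0.25 + 20·0.29
 = 0.48 + 0 + 1.5 + 5.8
 = 7.78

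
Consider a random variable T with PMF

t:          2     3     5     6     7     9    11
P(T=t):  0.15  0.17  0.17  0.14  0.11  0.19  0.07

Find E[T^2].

40.67

E[T^2] = Σ t^2·P(T=t)
 = 4·0.15 + 9·0.17 + 25·0.17 + 36·0.14 + 49·0.11 + 81·0.19 + 121·0.07
 = 0.6 + 1.53 + 4.25 + 5.04 + 5.39 + 15.39 + 8.47
 = 40.67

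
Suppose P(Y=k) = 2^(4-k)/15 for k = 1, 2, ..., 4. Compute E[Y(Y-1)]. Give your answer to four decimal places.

2.1333

E[Y(Y-1)] = Σ y(y-1)·P(Y=y)
 = 0·8/15 + 2·4/15 + 6·2/15 + 12·1/15
 = 0 + 8/15 + 4/5 + 4/5
 = 32/15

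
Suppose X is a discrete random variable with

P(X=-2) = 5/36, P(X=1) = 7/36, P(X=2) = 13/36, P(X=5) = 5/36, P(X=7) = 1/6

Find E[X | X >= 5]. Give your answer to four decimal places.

6.0909

P(X >= 5) = 5/36 + 1/6 = 11/36.
E[X | X >= 5] = [5·5/36 + 7·1/6] / (11/36)
 = 67/36 / (11/36)
 = 67/11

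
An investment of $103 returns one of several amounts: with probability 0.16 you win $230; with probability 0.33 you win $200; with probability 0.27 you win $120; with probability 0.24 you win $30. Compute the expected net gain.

E[payout] = 230·0.16 + 200·0.33 + 120·0.27 + 30·0.24
 = 36.8 + 66 + 32.4 + 7.2
 = 142.4
Net = 142.4 - 103 = 39.4

39.4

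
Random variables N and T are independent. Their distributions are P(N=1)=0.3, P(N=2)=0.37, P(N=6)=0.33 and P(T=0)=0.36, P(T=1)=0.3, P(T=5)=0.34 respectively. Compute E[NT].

E[NT] = Σ_n Σ_t nt · P(N=n)P(T=t)
 = 0·0.108 + 1·0.09 + 5·0.102 + 0·0.1332 + 2·0.111 + 10·0.1258 + 0·0.1188 + 6·0.099 + 30·0.1122
 = 0 + 0.09 + 0.51 + 0 + 0.222 + 1.258 + 0 + 0.594 + 3.366
 = 6.04

6.04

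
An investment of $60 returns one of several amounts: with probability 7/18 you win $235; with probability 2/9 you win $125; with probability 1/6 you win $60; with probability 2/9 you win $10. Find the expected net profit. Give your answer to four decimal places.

71.3889

E[payout] = 235·7/18 + 125·2/9 + 60·1/6 + 10·2/9
 = 1645/18 + 250/9 + 10 + 20/9
 = 2365/18
Net = 2365/18 - 60 = 1285/18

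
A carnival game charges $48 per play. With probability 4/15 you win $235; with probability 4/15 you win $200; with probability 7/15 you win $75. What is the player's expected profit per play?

103

E[payout] = 235·4/15 + 200·4/15 + 75·7/15
 = 188/3 + 160/3 + 35
 = 151
Net = 151 - 48 = 103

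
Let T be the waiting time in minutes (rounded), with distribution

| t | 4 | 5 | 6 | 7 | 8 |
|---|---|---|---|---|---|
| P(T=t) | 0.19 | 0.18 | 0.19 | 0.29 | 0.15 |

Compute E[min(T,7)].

E[min(T,7)] = Σ min(t,7)·P(T=t)
 = 4·0.19 + 5·0.18 + 6·0.19 + 7·0.29 + 7·0.15
 = 0.76 + 0.9 + 1.14 + 2.03 + 1.05
 = 5.88

5.88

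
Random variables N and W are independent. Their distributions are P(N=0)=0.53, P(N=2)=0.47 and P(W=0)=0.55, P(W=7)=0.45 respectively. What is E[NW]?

2.961

E[NW] = Σ_n Σ_w nw · P(N=n)P(W=w)
 = 0·0.2915 + 0·0.2385 + 0·0.2585 + 14·0.2115
 = 0 + 0 + 0 + 2.961
 = 2.961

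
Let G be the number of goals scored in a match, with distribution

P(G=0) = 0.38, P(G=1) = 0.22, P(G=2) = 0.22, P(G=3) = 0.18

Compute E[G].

1.2

E[G] = Σ g·P(G=g)
 = 0·0.38 + 1·0.22 + 2·0.22 + 3·0.18
 = 0 + 0.22 + 0.44 + 0.54
 = 1.2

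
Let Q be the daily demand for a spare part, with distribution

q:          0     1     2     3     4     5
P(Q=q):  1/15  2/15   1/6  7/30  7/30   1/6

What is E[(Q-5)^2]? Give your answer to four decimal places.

E[(Q-5)^2] = Σ (q-5)^2·P(Q=q)
 = 25·1/15 + 16·2/15 + 9·1/6 + 4·7/30 + 1·7/30 + 0·1/6
 = 5/3 + 32/15 + 3/2 + 14/15 + 7/30 + 0
 = 97/15

6.4667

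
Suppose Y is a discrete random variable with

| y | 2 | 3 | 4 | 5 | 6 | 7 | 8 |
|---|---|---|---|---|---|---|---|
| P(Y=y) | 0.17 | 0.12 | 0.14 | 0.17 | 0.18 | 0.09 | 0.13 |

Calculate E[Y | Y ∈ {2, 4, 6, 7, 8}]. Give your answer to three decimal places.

5.141

P(Y ∈ {2, 4, 6, 7, 8}) = 0.17 + 0.14 + 0.18 + 0.09 + 0.13 = 0.71.
E[Y | Y ∈ {2, 4, 6, 7, 8}] = [2·0.17 + 4·0.14 + 6·0.18 + 7·0.09 + 8·0.13] / 0.71
 = 3.65 / 0.71
 = 365/71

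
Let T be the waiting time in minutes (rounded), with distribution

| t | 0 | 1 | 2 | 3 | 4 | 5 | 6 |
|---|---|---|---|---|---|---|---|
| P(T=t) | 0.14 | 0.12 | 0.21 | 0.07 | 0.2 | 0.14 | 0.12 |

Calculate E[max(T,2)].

E[max(T,2)] = Σ max(t,2)·P(T=t)
 = 2·0.14 + 2·0.12 + 2·0.21 + 3·0.07 + 4·0.2 + 5·0.14 + 6·0.12
 = 0.28 + 0.24 + 0.42 + 0.21 + 0.8 + 0.7 + 0.72
 = 3.37

3.37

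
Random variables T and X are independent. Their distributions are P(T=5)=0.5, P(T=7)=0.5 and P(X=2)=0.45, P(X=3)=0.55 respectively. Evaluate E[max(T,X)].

6

E[max(T,X)] = Σ_t Σ_x max(t,x) · P(T=t)P(X=x)
 = 5·0.225 + 5·0.275 + 7·0.225 + 7·0.275
 = 1.125 + 1.375 + 1.575 + 1.925
 = 6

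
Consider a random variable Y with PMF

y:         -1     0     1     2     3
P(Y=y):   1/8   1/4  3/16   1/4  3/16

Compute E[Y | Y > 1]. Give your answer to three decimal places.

2.429

P(Y > 1) = 1/4 + 3/16 = 7/16.
E[Y | Y > 1] = [2·1/4 + 3·3/16] / (7/16)
 = 17/16 / (7/16)
 = 17/7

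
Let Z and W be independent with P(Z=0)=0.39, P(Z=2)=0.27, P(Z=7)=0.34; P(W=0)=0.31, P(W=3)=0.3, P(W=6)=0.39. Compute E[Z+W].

6.16

E[Z+W] = Σ_z Σ_w (z+w) · P(Z=z)P(W=w)
 = 0·0.1209 + 3·0.117 + 6·0.1521 + 2·0.0837 + 5·0.081 + 8·0.1053 + 7·0.1054 + 10·0.102 + 13·0.1326
 = 0 + 0.351 + 0.9126 + 0.1674 + 0.405 + 0.8424 + 0.7378 + 1.02 + 1.7238
 = 6.16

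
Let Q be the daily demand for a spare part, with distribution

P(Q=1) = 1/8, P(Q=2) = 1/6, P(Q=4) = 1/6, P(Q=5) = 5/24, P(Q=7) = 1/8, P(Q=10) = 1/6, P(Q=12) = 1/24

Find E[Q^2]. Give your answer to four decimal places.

37.4583

E[Q^2] = Σ q^2·P(Q=q)
 = 1·1/8 + 4·1/6 + 16·1/6 + 25·5/24 + 49·1/8 + 100·1/6 + 144·1/24
 = 1/8 + 2/3 + 8/3 + 125/24 + 49/8 + 50/3 + 6
 = 899/24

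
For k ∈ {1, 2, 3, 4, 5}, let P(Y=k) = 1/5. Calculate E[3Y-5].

4

E[3Y-5] = Σ (3y-5)·P(Y=y)
 = (-2)·1/5 + 1·1/5 + 4·1/5 + 7·1/5 + 10·1/5
 = (-2/5) + 1/5 + 4/5 + 7/5 + 2
 = 4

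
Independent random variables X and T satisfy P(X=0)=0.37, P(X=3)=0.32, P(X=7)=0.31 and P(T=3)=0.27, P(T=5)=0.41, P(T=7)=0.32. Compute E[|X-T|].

E[|X-T|] = Σ_x Σ_t |x-t| · P(X=x)P(T=t)
 = 3·0.0999 + 5·0.1517 + 7·0.1184 + 0·0.0864 + 2·0.1312 + 4·0.1024 + 4·0.0837 + 2·0.1271 + 0·0.0992
 = 0.2997 + 0.7585 + 0.8288 + 0 + 0.2624 + 0.4096 + 0.3348 + 0.2542 + 0
 = 3.148

3.148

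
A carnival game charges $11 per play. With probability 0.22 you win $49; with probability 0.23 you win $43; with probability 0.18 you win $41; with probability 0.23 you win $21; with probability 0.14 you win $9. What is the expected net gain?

E[payout] = 49·0.22 + 43·0.23 + 41·0.18 + 21·0.23 + 9·0.14
 = 10.78 + 9.89 + 7.38 + 4.83 + 1.26
 = 34.14
Net = 34.14 - 11 = 23.14

23.14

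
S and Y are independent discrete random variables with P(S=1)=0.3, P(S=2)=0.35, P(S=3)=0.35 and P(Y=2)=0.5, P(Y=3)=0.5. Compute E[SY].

5.125

E[SY] = Σ_s Σ_y sy · P(S=s)P(Y=y)
 = 2·0.15 + 3·0.15 + 4·0.175 + 6·0.175 + 6·0.175 + 9·0.175
 = 0.3 + 0.45 + 0.7 + 1.05 + 1.05 + 1.575
 = 5.125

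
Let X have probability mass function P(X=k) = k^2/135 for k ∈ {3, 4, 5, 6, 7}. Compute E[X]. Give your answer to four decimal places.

E[X] = Σ x·P(X=x)
 = 3·1/15 + 4·16/135 + 5·5/27 + 6·4/15 + 7·49/135
 = 1/5 + 64/135 + 25/27 + 8/5 + 343/135
 = 155/27

5.7407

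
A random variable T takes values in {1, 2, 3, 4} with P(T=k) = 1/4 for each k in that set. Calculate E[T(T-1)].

E[T(T-1)] = Σ t(t-1)·P(T=t)
 = 0·1/4 + 2·1/4 + 6·1/4 + 12·1/4
 = 0 + 1/2 + 3/2 + 3
 = 5

5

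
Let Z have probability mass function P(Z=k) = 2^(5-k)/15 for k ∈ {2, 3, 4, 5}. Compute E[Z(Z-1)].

E[Z(Z-1)] = Σ z(z-1)·P(Z=z)
 = 2·8/15 + 6·4/15 + 12·2/15 + 20·1/15
 = 16/15 + 8/5 + 8/5 + 4/3
 = 28/5

5.6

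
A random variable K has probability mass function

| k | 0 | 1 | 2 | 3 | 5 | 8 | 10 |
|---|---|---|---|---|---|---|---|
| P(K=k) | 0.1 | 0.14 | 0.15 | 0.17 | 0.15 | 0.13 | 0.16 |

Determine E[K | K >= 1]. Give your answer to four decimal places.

P(K >= 1) = 0.14 + 0.15 + 0.17 + 0.15 + 0.13 + 0.16 = 0.9.
E[K | K >= 1] = [1·0.14 + 2·0.15 + 3·0.17 + 5·0.15 + 8·0.13 + 10·0.16] / 0.9
 = 4.34 / 0.9
 = 217/45

4.8222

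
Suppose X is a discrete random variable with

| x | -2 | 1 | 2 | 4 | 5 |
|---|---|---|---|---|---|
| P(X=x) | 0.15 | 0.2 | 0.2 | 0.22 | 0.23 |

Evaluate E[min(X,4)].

E[min(X,4)] = Σ min(x,4)·P(X=x)
 = (-2)·0.15 + 1·0.2 + 2·0.2 + 4·0.22 + 4·0.23
 = (-0.3) + 0.2 + 0.4 + 0.88 + 0.92
 = 2.1

2.1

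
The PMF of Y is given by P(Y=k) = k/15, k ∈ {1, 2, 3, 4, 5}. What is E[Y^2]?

E[Y^2] = Σ y^2·P(Y=y)
 = 1·1/15 + 4·2/15 + 9·1/5 + 16·4/15 + 25·1/3
 = 1/15 + 8/15 + 9/5 + 64/15 + 25/3
 = 15

15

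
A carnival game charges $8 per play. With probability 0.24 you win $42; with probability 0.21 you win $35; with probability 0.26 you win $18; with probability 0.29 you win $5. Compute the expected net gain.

E[payout] = 42·0.24 + 35·0.21 + 18·0.26 + 5·0.29
 = 10.08 + 7.35 + 4.68 + 1.45
 = 23.56
Net = 23.56 - 8 = 15.56

15.56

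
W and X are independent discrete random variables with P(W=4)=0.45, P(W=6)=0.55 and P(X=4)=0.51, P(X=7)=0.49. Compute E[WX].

E[WX] = Σ_w Σ_x wx · P(W=w)P(X=x)
 = 16·0.2295 + 28·0.2205 + 24·0.2805 + 42·0.2695
 = 3.672 + 6.174 + 6.732 + 11.319
 = 27.897

27.897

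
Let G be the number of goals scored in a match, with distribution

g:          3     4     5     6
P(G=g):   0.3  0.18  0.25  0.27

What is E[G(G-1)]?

17.06

E[G(G-1)] = Σ g(g-1)·P(G=g)
 = 6·0.3 + 12·0.18 + 20·0.25 + 30·0.27
 = 1.8 + 2.16 + 5 + 8.1
 = 17.06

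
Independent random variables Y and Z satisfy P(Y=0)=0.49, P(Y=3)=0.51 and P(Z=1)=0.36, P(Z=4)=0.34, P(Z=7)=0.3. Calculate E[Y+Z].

E[Y+Z] = Σ_y Σ_z (y+z) · P(Y=y)P(Z=z)
 = 1·0.1764 + 4·0.1666 + 7·0.147 + 4·0.1836 + 7·0.1734 + 10·0.153
 = 0.1764 + 0.6664 + 1.029 + 0.7344 + 1.2138 + 1.53
 = 5.35

5.35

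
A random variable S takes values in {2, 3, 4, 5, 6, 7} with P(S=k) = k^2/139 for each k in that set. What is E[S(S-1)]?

28

E[S(S-1)] = Σ s(s-1)·P(S=s)
 = 2·4/139 + 6·9/139 + 12·16/139 + 20·25/139 + 30·36/139 + 42·49/139
 = 8/139 + 54/139 + 192/139 + 500/139 + 1080/139 + 2058/139
 = 28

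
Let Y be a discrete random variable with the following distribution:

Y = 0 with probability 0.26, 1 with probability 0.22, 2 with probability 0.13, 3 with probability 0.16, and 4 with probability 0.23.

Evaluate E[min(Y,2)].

E[min(Y,2)] = Σ min(y,2)·P(Y=y)
 = 0·0.26 + 1·0.22 + 2·0.13 + 2·0.16 + 2·0.23
 = 0 + 0.22 + 0.26 + 0.32 + 0.46
 = 1.26

1.26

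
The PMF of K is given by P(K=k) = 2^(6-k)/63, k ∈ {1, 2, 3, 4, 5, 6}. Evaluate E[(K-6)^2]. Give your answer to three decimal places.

18.190

E[(K-6)^2] = Σ (k-6)^2·P(K=k)
 = 25·32/63 + 16·16/63 + 9·8/63 + 4·4/63 + 1·2/63 + 0·1/63
 = 800/63 + 256/63 + 8/7 + 16/63 + 2/63 + 0
 = 382/21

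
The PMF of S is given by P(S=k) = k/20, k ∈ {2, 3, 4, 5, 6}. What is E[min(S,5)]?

4.2

E[min(S,5)] = Σ min(s,5)·P(S=s)
 = 2·1/10 + 3·3/20 + 4·1/5 + 5·1/4 + 5·3/10
 = 1/5 + 9/20 + 4/5 + 5/4 + 3/2
 = 21/5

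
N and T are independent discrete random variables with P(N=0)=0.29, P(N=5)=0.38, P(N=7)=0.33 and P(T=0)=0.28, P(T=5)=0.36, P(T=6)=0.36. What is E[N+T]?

8.17

E[N+T] = Σ_n Σ_t (n+t) · P(N=n)P(T=t)
 = 0·0.0812 + 5·0.1044 + 6·0.1044 + 5·0.1064 + 10·0.1368 + 11·0.1368 + 7·0.0924 + 12·0.1188 + 13·0.1188
 = 0 + 0.522 + 0.6264 + 0.532 + 1.368 + 1.5048 + 0.6468 + 1.4256 + 1.5444
 = 8.17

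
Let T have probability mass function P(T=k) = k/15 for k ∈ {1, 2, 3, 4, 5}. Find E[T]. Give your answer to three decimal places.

3.667

E[T] = Σ t·P(T=t)
 = 1·1/15 + 2·2/15 + 3·1/5 + 4·4/15 + 5·1/3
 = 1/15 + 4/15 + 3/5 + 16/15 + 5/3
 = 11/3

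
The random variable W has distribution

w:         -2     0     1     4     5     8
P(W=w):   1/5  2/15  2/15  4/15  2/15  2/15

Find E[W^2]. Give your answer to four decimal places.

E[W^2] = Σ w^2·P(W=w)
 = 4·1/5 + 0·2/15 + 1·2/15 + 16·4/15 + 25·2/15 + 64·2/15
 = 4/5 + 0 + 2/15 + 64/15 + 10/3 + 128/15
 = 256/15

17.0667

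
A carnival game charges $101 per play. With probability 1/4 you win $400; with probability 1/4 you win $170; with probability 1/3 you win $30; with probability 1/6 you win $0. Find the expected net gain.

51.5

E[payout] = 400·1/4 + 170·1/4 + 30·1/3 + 0·1/6
 = 100 + 85/2 + 10 + 0
 = 305/2
Net = 305/2 - 101 = 103/2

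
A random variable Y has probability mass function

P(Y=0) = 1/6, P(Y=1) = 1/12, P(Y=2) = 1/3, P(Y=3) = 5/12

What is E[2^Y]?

E[2^Y] = Σ 2^y·P(Y=y)
 = 1·1/6 + 2·1/12 + 4·1/3 + 8·5/12
 = 1/6 + 1/6 + 4/3 + 10/3
 = 5

5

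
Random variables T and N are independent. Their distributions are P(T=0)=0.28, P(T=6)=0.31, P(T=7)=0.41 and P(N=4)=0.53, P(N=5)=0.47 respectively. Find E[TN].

E[TN] = Σ_t Σ_n tn · P(T=t)P(N=n)
 = 0·0.1484 + 0·0.1316 + 24·0.1643 + 30·0.1457 + 28·0.2173 + 35·0.1927
 = 0 + 0 + 3.9432 + 4.371 + 6.0844 + 6.7445
 = 21.1431

21.1431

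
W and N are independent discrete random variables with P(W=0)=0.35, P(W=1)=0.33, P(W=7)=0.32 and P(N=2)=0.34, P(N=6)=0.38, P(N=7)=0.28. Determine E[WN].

12.6444

E[WN] = Σ_w Σ_n wn · P(W=w)P(N=n)
 = 0·0.119 + 0·0.133 + 0·0.098 + 2·0.1122 + 6·0.1254 + 7·0.0924 + 14·0.1088 + 42·0.1216 + 49·0.0896
 = 0 + 0 + 0 + 0.2244 + 0.7524 + 0.6468 + 1.5232 + 5.1072 + 4.3904
 = 12.6444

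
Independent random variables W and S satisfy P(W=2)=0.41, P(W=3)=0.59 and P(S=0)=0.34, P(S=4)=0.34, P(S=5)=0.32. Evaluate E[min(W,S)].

E[min(W,S)] = Σ_w Σ_s min(w,s) · P(W=w)P(S=s)
 = 0·0.1394 + 2·0.1394 + 2·0.1312 + 0·0.2006 + 3·0.2006 + 3·0.1888
 = 0 + 0.2788 + 0.2624 + 0 + 0.6018 + 0.5664
 = 1.7094

1.7094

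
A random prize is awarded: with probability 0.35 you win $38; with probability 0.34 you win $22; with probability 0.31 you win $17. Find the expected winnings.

E[payout] = 38·0.35 + 22·0.34 + 17·0.31
 = 13.3 + 7.48 + 5.27
 = 26.05

26.05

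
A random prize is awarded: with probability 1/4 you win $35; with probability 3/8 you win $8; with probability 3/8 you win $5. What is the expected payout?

E[payout] = 35·1/4 + 8·3/8 + 5·3/8
 = 35/4 + 3 + 15/8
 = 109/8

13.625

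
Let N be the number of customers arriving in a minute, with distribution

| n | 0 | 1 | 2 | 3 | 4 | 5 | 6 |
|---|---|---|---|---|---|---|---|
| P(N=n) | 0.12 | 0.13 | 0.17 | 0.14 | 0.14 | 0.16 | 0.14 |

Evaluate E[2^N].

E[2^N] = Σ 2^n·P(N=n)
 = 1·0.12 + 2·0.13 + 4·0.17 + 8·0.14 + 16·0.14 + 32·0.16 + 64·0.14
 = 0.12 + 0.26 + 0.68 + 1.12 + 2.24 + 5.12 + 8.96
 = 18.5

18.5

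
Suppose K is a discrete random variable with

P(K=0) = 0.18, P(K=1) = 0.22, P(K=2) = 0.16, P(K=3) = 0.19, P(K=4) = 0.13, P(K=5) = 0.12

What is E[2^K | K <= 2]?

P(K <= 2) = 0.18 + 0.22 + 0.16 = 0.56.
E[2^K | K <= 2] = [1·0.18 + 2·0.22 + 4·0.16] / 0.56
 = 1.26 / 0.56
 = 9/4

2.25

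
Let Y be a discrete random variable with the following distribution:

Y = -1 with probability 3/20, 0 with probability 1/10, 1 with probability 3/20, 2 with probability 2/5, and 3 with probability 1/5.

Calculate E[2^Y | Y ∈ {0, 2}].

3.4

P(Y ∈ {0, 2}) = 1/10 + 2/5 = 1/2.
E[2^Y | Y ∈ {0, 2}] = [1·1/10 + 4·2/5] / (1/2)
 = 17/10 / (1/2)
 = 17/5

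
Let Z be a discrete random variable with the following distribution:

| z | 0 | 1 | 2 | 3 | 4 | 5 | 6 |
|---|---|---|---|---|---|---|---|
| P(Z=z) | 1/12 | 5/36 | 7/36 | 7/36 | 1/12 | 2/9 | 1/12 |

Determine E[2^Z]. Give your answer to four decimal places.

16.4722

E[2^Z] = Σ 2^z·P(Z=z)
 = 1·1/12 + 2·5/36 + 4·7/36 + 8·7/36 + 16·1/12 + 32·2/9 + 64·1/12
 = 1/12 + 5/18 + 7/9 + 14/9 + 4/3 + 64/9 + 16/3
 = 593/36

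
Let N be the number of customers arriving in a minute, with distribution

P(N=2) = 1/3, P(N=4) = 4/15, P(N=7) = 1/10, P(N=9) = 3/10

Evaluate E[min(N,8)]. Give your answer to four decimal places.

4.8333

E[min(N,8)] = Σ min(n,8)·P(N=n)
 = 2·1/3 + 4·4/15 + 7·1/10 + 8·3/10
 = 2/3 + 16/15 + 7/10 + 12/5
 = 29/6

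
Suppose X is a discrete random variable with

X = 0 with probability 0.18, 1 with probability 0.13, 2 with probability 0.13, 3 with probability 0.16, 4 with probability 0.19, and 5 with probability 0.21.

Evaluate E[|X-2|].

E[|X-2|] = Σ |x-2|·P(X=x)
 = 2·0.18 + 1·0.13 + 0·0.13 + 1·0.16 + 2·0.19 + 3·0.21
 = 0.36 + 0.13 + 0 + 0.16 + 0.38 + 0.63
 = 1.66

1.66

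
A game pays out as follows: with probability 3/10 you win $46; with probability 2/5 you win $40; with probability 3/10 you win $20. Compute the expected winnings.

E[payout] = 46·3/10 + 40·2/5 + 20·3/10
 = 69/5 + 16 + 6
 = 179/5

35.8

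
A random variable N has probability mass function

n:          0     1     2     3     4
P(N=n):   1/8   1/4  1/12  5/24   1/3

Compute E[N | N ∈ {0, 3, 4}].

P(N ∈ {0, 3, 4}) = 1/8 + 5/24 + 1/3 = 2/3.
E[N | N ∈ {0, 3, 4}] = [0·1/8 + 3·5/24 + 4·1/3] / (2/3)
 = 47/24 / (2/3)
 = 47/16

2.9375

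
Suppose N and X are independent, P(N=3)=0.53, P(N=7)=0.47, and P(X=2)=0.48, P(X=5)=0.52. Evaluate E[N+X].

8.44

E[N+X] = Σ_n Σ_x (n+x) · P(N=n)P(X=x)
 = 5·0.2544 + 8·0.2756 + 9·0.2256 + 12·0.2444
 = 1.272 + 2.2048 + 2.0304 + 2.9328
 = 8.44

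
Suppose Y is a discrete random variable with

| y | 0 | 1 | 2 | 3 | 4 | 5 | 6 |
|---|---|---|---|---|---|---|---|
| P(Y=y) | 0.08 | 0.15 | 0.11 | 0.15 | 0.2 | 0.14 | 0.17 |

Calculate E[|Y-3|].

1.64

E[|Y-3|] = Σ |y-3|·P(Y=y)
 = 3·0.08 + 2·0.15 + 1·0.11 + 0·0.15 + 1·0.2 + 2·0.14 + 3·0.17
 = 0.24 + 0.3 + 0.11 + 0 + 0.2 + 0.28 + 0.51
 = 1.64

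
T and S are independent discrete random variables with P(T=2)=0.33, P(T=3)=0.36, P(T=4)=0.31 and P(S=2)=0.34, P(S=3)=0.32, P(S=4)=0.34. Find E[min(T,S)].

E[min(T,S)] = Σ_t Σ_s min(t,s) · P(T=t)P(S=s)
 = 2·0.1122 + 2·0.1056 + 2·0.1122 + 2·0.1224 + 3·0.1152 + 3·0.1224 + 2·0.1054 + 3·0.0992 + 4·0.1054
 = 0.2244 + 0.2112 + 0.2244 + 0.2448 + 0.3456 + 0.3672 + 0.2108 + 0.2976 + 0.4216
 = 2.5476

2.5476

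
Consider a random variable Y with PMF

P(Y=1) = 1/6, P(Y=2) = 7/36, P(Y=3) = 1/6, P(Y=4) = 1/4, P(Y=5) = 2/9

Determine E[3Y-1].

8.5

E[3Y-1] = Σ (3y-1)·P(Y=y)
 = 2·1/6 + 5·7/36 + 8·1/6 + 11·1/4 + 14·2/9
 = 1/3 + 35/36 + 4/3 + 11/4 + 28/9
 = 17/2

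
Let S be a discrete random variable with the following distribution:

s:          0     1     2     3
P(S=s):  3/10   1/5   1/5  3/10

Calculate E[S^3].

9.9

E[S^3] = Σ s^3·P(S=s)
 = 0·3/10 + 1·1/5 + 8·1/5 + 27·3/10
 = 0 + 1/5 + 8/5 + 81/10
 = 99/10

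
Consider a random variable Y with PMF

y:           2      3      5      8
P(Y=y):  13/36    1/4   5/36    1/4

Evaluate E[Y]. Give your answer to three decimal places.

E[Y] = Σ y·P(Y=y)
 = 2·13/36 + 3·1/4 + 5·5/36 + 8·1/4
 = 13/18 + 3/4 + 25/36 + 2
 = 25/6

4.167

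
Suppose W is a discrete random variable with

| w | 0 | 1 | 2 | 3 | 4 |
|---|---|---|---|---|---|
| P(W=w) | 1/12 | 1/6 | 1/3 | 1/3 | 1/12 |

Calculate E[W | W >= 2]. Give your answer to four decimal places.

P(W >= 2) = 1/3 + 1/3 + 1/12 = 3/4.
E[W | W >= 2] = [2·1/3 + 3·1/3 + 4·1/12] / (3/4)
 = 2 / (3/4)
 = 8/3

2.6667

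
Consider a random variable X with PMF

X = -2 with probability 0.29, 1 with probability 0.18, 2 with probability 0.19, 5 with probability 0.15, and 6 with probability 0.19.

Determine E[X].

E[X] = Σ x·P(X=x)
 = (-2)·0.29 + 1·0.18 + 2·0.19 + 5·0.15 + 6·0.19
 = (-0.58) + 0.18 + 0.38 + 0.75 + 1.14
 = 1.87

1.87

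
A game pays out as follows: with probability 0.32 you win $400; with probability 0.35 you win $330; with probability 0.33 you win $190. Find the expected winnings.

E[payout] = 400·0.32 + 330·0.35 + 190·0.33
 = 128 + 115.5 + 62.7
 = 306.2

306.2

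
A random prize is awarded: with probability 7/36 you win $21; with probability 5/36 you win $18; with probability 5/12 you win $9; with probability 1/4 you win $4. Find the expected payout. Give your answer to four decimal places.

11.3333

E[payout] = 21·7/36 + 18·5/36 + 9·5/12 + 4·1/4
 = 49/12 + 5/2 + 15/4 + 1
 = 34/3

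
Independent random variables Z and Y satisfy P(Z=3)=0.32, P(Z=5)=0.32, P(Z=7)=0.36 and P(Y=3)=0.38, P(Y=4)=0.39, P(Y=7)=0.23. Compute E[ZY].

21.8948

E[ZY] = Σ_z Σ_y zy · P(Z=z)P(Y=y)
 = 9·0.1216 + 12·0.1248 + 21·0.0736 + 15·0.1216 + 20·0.1248 + 35·0.0736 + 21·0.1368 + 28·0.1404 + 49·0.0828
 = 1.0944 + 1.4976 + 1.5456 + 1.824 + 2.496 + 2.576 + 2.8728 + 3.9312 + 4.0572
 = 21.8948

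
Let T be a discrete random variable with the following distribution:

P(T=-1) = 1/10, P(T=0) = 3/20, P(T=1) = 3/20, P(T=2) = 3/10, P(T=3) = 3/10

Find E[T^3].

E[T^3] = Σ t^3·P(T=t)
 = (-1)·1/10 + 0·3/20 + 1·3/20 + 8·3/10 + 27·3/10
 = (-1/10) + 0 + 3/20 + 12/5 + 81/10
 = 211/20

10.55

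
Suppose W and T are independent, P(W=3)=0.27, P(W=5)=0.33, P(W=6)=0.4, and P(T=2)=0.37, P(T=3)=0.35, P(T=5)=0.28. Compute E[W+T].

E[W+T] = Σ_w Σ_t (w+t) · P(W=w)P(T=t)
 = 5·0.0999 + 6·0.0945 + 8·0.0756 + 7·0.1221 + 8·0.1155 + 10·0.0924 + 8·0.148 + 9·0.14 + 11·0.112
 = 0.4995 + 0.567 + 0.6048 + 0.8547 + 0.924 + 0.924 + 1.184 + 1.26 + 1.232
 = 8.05

8.05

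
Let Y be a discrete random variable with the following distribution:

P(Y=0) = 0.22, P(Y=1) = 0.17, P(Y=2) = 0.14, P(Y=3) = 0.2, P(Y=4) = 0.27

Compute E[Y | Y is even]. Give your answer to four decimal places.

P(Y is even) = 0.22 + 0.14 + 0.27 = 0.63.
E[Y | Y is even] = [0·0.22 + 2·0.14 + 4·0.27] / 0.63
 = 1.36 / 0.63
 = 136/63

2.1587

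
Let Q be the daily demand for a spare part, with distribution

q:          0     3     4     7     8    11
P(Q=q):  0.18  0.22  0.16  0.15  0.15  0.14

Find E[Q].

E[Q] = Σ q·P(Q=q)
 = 0·0.18 + 3·0.22 + 4·0.16 + 7·0.15 + 8·0.15 + 11·0.14
 = 0 + 0.66 + 0.64 + 1.05 + 1.2 + 1.54
 = 5.09

5.09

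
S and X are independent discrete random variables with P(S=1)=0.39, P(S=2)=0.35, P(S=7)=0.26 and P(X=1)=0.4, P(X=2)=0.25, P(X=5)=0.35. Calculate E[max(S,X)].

E[max(S,X)] = Σ_s Σ_x max(s,x) · P(S=s)P(X=x)
 = 1·0.156 + 2·0.0975 + 5·0.1365 + 2·0.14 + 2·0.0875 + 5·0.1225 + 7·0.104 + 7·0.065 + 7·0.091
 = 0.156 + 0.195 + 0.6825 + 0.28 + 0.175 + 0.6125 + 0.728 + 0.455 + 0.637
 = 3.921

3.921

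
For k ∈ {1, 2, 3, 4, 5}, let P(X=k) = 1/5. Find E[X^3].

45

E[X^3] = Σ x^3·P(X=x)
 = 1·1/5 + 8·1/5 + 27·1/5 + 64·1/5 + 125·1/5
 = 1/5 + 8/5 + 27/5 + 64/5 + 25
 = 45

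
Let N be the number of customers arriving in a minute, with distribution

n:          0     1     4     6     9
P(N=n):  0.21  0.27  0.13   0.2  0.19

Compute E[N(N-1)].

E[N(N-1)] = Σ n(n-1)·P(N=n)
 = 0·0.21 + 0·0.27 + 12·0.13 + 30·0.2 + 72·0.19
 = 0 + 0 + 1.56 + 6 + 13.68
 = 21.24

21.24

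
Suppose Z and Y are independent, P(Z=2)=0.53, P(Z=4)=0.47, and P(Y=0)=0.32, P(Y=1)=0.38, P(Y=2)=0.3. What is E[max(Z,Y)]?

2.94

E[max(Z,Y)] = Σ_z Σ_y max(z,y) · P(Z=z)P(Y=y)
 = 2·0.1696 + 2·0.2014 + 2·0.159 + 4·0.1504 + 4·0.1786 + 4·0.141
 = 0.3392 + 0.4028 + 0.318 + 0.6016 + 0.7144 + 0.564
 = 2.94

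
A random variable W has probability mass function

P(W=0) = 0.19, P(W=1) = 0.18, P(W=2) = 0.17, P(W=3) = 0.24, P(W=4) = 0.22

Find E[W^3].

E[W^3] = Σ w^3·P(W=w)
 = 0·0.19 + 1·0.18 + 8·0.17 + 27·0.24 + 64·0.22
 = 0 + 0.18 + 1.36 + 6.48 + 14.08
 = 22.1

22.1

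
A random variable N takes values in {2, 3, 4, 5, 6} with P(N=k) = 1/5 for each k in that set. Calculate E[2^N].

E[2^N] = Σ 2^n·P(N=n)
 = 4·1/5 + 8·1/5 + 16·1/5 + 32·1/5 + 64·1/5
 = 4/5 + 8/5 + 16/5 + 32/5 + 64/5
 = 124/5

24.8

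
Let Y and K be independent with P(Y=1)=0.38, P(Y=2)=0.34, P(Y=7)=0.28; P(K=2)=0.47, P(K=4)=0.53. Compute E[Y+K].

6.08

E[Y+K] = Σ_y Σ_k (y+k) · P(Y=y)P(K=k)
 = 3·0.1786 + 5·0.2014 + 4·0.1598 + 6·0.1802 + 9·0.1316 + 11·0.1484
 = 0.5358 + 1.007 + 0.6392 + 1.0812 + 1.1844 + 1.6324
 = 6.08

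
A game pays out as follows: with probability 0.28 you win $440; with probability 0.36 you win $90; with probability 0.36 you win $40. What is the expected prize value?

E[payout] = 440·0.28 + 90·0.36 + 40·0.36
 = 123.2 + 32.4 + 14.4
 = 170

170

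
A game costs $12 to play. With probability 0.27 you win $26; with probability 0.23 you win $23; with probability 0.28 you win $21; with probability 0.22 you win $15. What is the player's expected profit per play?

9.49

E[payout] = 26·0.27 + 23·0.23 + 21·0.28 + 15·0.22
 = 7.02 + 5.29 + 5.88 + 3.3
 = 21.49
Net = 21.49 - 12 = 9.49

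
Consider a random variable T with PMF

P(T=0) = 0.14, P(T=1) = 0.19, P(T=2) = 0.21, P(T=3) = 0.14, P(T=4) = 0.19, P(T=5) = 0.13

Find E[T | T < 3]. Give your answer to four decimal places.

1.1296

P(T < 3) = 0.14 + 0.19 + 0.21 = 0.54.
E[T | T < 3] = [0·0.14 + 1·0.19 + 2·0.21] / 0.54
 = 0.61 / 0.54
 = 61/54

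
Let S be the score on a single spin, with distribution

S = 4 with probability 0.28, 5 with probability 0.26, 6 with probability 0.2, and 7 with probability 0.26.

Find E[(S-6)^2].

1.64

E[(S-6)^2] = Σ (s-6)^2·P(S=s)
 = 4·0.28 + 1·0.26 + 0·0.2 + 1·0.26
 = 1.12 + 0.26 + 0 + 0.26
 = 1.64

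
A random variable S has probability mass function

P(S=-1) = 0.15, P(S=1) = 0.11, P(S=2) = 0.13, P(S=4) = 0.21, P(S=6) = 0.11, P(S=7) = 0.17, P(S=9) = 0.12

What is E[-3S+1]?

E[-3S+1] = Σ (-3s+1)·P(S=s)
 = 4·0.15 + (-2)·0.11 + (-5)·0.13 + (-11)·0.21 + (-17)·0.11 + (-20)·0.17 + (-26)·0.12
 = 0.6 + (-0.22) + (-0.65) + (-2.31) + (-1.87) + (-3.4) + (-3.12)
 = -10.97

-10.97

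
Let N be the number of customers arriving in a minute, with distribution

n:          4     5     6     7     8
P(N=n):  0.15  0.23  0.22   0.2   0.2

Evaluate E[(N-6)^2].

E[(N-6)^2] = Σ (n-6)^2·P(N=n)
 = 4·0.15 + 1·0.23 + 0·0.22 + 1·0.2 + 4·0.2
 = 0.6 + 0.23 + 0 + 0.2 + 0.8
 = 1.83

1.83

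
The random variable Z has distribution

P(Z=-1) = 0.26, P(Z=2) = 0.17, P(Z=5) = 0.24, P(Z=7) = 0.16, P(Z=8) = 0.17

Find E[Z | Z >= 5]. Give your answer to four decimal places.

P(Z >= 5) = 0.24 + 0.16 + 0.17 = 0.57.
E[Z | Z >= 5] = [5·0.24 + 7·0.16 + 8·0.17] / 0.57
 = 3.68 / 0.57
 = 368/57

6.4561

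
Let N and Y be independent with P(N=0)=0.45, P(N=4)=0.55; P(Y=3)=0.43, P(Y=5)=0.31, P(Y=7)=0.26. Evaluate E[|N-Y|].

E[|N-Y|] = Σ_n Σ_y |n-y| · P(N=n)P(Y=y)
 = 3·0.1935 + 5·0.1395 + 7·0.117 + 1·0.2365 + 1·0.1705 + 3·0.143
 = 0.5805 + 0.6975 + 0.819 + 0.2365 + 0.1705 + 0.429
 = 2.933

2.933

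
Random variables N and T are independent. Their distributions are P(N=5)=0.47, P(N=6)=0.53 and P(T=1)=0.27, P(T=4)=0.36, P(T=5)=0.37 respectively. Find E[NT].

19.6868

E[NT] = Σ_n Σ_t nt · P(N=n)P(T=t)
 = 5·0.1269 + 20·0.1692 + 25·0.1739 + 6·0.1431 + 24·0.1908 + 30·0.1961
 = 0.6345 + 3.384 + 4.3475 + 0.8586 + 4.5792 + 5.883
 = 19.6868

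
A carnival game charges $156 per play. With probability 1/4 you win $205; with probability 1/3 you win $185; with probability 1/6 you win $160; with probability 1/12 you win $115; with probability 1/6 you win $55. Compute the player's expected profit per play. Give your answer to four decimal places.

2.3333

E[payout] = 205·1/4 + 185·1/3 + 160·1/6 + 115·1/12 + 55·1/6
 = 205/4 + 185/3 + 80/3 + 115/12 + 55/6
 = 475/3
Net = 475/3 - 156 = 7/3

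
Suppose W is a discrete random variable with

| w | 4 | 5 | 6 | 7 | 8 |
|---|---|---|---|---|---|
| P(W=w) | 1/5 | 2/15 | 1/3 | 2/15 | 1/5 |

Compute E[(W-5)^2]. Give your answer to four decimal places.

E[(W-5)^2] = Σ (w-5)^2·P(W=w)
 = 1·1/5 + 0·2/15 + 1·1/3 + 4·2/15 + 9·1/5
 = 1/5 + 0 + 1/3 + 8/15 + 9/5
 = 43/15

2.8667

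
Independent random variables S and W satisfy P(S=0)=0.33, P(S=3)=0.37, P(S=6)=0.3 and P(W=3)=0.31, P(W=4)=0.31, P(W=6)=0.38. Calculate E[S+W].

7.36

E[S+W] = Σ_s Σ_w (s+w) · P(S=s)P(W=w)
 = 3·0.1023 + 4·0.1023 + 6·0.1254 + 6·0.1147 + 7·0.1147 + 9·0.1406 + 9·0.093 + 10·0.093 + 12·0.114
 = 0.3069 + 0.4092 + 0.7524 + 0.6882 + 0.8029 + 1.2654 + 0.837 + 0.93 + 1.368
 = 7.36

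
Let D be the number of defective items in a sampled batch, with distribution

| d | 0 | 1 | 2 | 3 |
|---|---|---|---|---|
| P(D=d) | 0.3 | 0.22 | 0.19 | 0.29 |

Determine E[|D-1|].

1.07

E[|D-1|] = Σ |d-1|·P(D=d)
 = 1·0.3 + 0·0.22 + 1·0.19 + 2·0.29
 = 0.3 + 0 + 0.19 + 0.58
 = 1.07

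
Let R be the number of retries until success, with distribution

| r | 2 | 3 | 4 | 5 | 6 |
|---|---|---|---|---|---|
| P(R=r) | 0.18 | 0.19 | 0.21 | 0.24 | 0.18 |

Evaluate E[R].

4.05

E[R] = Σ r·P(R=r)
 = 2·0.18 + 3·0.19 + 4·0.21 + 5·0.24 + 6·0.18
 = 0.36 + 0.57 + 0.84 + 1.2 + 1.08
 = 4.05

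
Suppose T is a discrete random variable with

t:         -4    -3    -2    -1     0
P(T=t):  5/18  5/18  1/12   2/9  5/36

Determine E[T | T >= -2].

P(T >= -2) = 1/12 + 2/9 + 5/36 = 4/9.
E[T | T >= -2] = [(-2)·1/12 + (-1)·2/9 + 0·5/36] / (4/9)
 = -7/18 / (4/9)
 = -7/8

-0.875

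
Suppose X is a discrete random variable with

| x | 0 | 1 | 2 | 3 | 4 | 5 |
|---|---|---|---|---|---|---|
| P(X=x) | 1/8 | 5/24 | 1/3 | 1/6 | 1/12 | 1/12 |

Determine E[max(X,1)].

E[max(X,1)] = Σ max(x,1)·P(X=x)
 = 1·1/8 + 1·5/24 + 2·1/3 + 3·1/6 + 4·1/12 + 5·1/12
 = 1/8 + 5/24 + 2/3 + 1/2 + 1/3 + 5/12
 = 9/4

2.25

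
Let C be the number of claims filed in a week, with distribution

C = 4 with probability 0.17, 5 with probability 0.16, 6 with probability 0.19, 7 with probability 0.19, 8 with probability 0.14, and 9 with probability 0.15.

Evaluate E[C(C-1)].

37.56

E[C(C-1)] = Σ c(c-1)·P(C=c)
 = 12·0.17 + 20·0.16 + 30·0.19 + 42·0.19 + 56·0.14 + 72·0.15
 = 2.04 + 3.2 + 5.7 + 7.98 + 7.84 + 10.8
 = 37.56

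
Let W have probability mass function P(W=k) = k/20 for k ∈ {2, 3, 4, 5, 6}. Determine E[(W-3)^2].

E[(W-3)^2] = Σ (w-3)^2·P(W=w)
 = 1·1/10 + 0·3/20 + 1·1/5 + 4·1/4 + 9·3/10
 = 1/10 + 0 + 1/5 + 1 + 27/10
 = 4

4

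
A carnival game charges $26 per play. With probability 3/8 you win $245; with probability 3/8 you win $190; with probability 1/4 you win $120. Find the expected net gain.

E[payout] = 245·3/8 + 190·3/8 + 120·1/4
 = 735/8 + 285/4 + 30
 = 1545/8
Net = 1545/8 - 26 = 1337/8

167.125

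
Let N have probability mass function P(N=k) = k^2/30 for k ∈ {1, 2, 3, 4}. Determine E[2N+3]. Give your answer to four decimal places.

E[2N+3] = Σ (2n+3)·P(N=n)
 = 5·1/30 + 7·2/15 + 9·3/10 + 11·8/15
 = 1/6 + 14/15 + 27/10 + 88/15
 = 29/3

9.6667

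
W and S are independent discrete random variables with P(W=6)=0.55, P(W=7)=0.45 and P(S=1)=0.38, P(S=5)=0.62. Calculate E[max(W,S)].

6.45

E[max(W,S)] = Σ_w Σ_s max(w,s) · P(W=w)P(S=s)
 = 6·0.209 + 6·0.341 + 7·0.171 + 7·0.279
 = 1.254 + 2.046 + 1.197 + 1.953
 = 6.45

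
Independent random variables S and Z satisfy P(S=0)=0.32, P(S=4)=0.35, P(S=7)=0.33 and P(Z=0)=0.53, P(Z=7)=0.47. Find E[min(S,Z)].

E[min(S,Z)] = Σ_s Σ_z min(s,z) · P(S=s)P(Z=z)
 = 0·0.1696 + 0·0.1504 + 0·0.1855 + 4·0.1645 + 0·0.1749 + 7·0.1551
 = 0 + 0 + 0 + 0.658 + 0 + 1.0857
 = 1.7437

1.7437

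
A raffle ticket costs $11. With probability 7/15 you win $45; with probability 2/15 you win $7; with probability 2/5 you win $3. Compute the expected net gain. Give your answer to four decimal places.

E[payout] = 45·7/15 + 7·2/15 + 3·2/5
 = 21 + 14/15 + 6/5
 = 347/15
Net = 347/15 - 11 = 182/15

12.1333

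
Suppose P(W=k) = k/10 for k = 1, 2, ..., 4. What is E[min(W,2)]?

1.9

E[min(W,2)] = Σ min(w,2)·P(W=w)
 = 1·1/10 + 2·1/5 + 2·3/10 + 2·2/5
 = 1/10 + 2/5 + 3/5 + 4/5
 = 19/10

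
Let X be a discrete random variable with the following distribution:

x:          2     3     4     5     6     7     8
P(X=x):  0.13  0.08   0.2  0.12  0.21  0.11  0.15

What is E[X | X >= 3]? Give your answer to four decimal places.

5.5977

P(X >= 3) = 0.08 + 0.2 + 0.12 + 0.21 + 0.11 + 0.15 = 0.87.
E[X | X >= 3] = [3·0.08 + 4·0.2 + 5·0.12 + 6·0.21 + 7·0.11 + 8·0.15] / 0.87
 = 4.87 / 0.87
 = 487/87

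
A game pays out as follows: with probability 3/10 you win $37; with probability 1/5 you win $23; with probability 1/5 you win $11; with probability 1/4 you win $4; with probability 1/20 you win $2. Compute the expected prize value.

E[payout] = 37·3/10 + 23·1/5 + 11·1/5 + 4·1/4 + 2·1/20
 = 111/10 + 23/5 + 11/5 + 1 + 1/10
 = 19

19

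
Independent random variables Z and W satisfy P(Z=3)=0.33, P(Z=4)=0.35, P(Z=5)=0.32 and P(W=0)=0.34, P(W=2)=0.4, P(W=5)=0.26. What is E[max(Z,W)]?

E[max(Z,W)] = Σ_z Σ_w max(z,w) · P(Z=z)P(W=w)
 = 3·0.1122 + 3·0.132 + 5·0.0858 + 4·0.119 + 4·0.14 + 5·0.091 + 5·0.1088 + 5·0.128 + 5·0.0832
 = 0.3366 + 0.396 + 0.429 + 0.476 + 0.56 + 0.455 + 0.544 + 0.64 + 0.416
 = 4.2526

4.2526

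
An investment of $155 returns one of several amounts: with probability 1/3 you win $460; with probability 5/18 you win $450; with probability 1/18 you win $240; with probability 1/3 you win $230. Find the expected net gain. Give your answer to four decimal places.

E[payout] = 460·1/3 + 450·5/18 + 240·1/18 + 230·1/3
 = 460/3 + 125 + 40/3 + 230/3
 = 1105/3
Net = 1105/3 - 155 = 640/3

213.3333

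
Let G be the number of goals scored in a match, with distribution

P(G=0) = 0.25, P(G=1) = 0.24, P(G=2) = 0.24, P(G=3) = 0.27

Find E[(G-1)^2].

1.57

E[(G-1)^2] = Σ (g-1)^2·P(G=g)
 = 1·0.25 + 0·0.24 + 1·0.24 + 4·0.27
 = 0.25 + 0 + 0.24 + 1.08
 = 1.57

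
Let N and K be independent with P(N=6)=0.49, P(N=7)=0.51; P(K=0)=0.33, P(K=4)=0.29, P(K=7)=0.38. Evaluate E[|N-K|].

E[|N-K|] = Σ_n Σ_k |n-k| · P(N=n)P(K=k)
 = 6·0.1617 + 2·0.1421 + 1·0.1862 + 7·0.1683 + 3·0.1479 + 0·0.1938
 = 0.9702 + 0.2842 + 0.1862 + 1.1781 + 0.4437 + 0
 = 3.0624

3.0624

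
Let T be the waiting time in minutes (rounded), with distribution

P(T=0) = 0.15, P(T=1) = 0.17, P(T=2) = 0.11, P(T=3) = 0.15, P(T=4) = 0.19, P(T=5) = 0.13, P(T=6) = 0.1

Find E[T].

E[T] = Σ t·P(T=t)
 = 0·0.15 + 1·0.17 + 2·0.11 + 3·0.15 + 4·0.19 + 5·0.13 + 6·0.1
 = 0 + 0.17 + 0.22 + 0.45 + 0.76 + 0.65 + 0.6
 = 2.85

2.85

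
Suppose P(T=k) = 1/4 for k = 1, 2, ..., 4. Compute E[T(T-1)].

E[T(T-1)] = Σ t(t-1)·P(T=t)
 = 0·1/4 + 2·1/4 + 6·1/4 + 12·1/4
 = 0 + 1/2 + 3/2 + 3
 = 5

5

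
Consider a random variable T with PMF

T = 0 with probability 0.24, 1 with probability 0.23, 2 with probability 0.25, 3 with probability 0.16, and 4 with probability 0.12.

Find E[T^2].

E[T^2] = Σ t^2·P(T=t)
 = 0·0.24 + 1·0.23 + 4·0.25 + 9·0.16 + 16·0.12
 = 0 + 0.23 + 1 + 1.44 + 1.92
 = 4.59

4.59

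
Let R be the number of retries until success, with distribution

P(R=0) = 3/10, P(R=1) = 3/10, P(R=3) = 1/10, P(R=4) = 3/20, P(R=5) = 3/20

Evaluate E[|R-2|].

1.75

E[|R-2|] = Σ |r-2|·P(R=r)
 = 2·3/10 + 1·3/10 + 1·1/10 + 2·3/20 + 3·3/20
 = 3/5 + 3/10 + 1/10 + 3/10 + 9/20
 = 7/4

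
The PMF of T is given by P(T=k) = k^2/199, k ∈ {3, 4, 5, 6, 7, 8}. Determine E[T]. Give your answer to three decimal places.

E[T] = Σ t·P(T=t)
 = 3·9/199 + 4·16/199 + 5·25/199 + 6·36/199 + 7·49/199 + 8·64/199
 = 27/199 + 64/199 + 125/199 + 216/199 + 343/199 + 512/199
 = 1287/199

6.467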